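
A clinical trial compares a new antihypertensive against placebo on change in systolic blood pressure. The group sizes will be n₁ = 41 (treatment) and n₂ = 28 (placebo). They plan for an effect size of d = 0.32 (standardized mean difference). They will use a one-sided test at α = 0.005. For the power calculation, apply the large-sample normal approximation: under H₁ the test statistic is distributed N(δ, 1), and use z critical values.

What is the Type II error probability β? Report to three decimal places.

Noncentrality parameter: δ = d / √(1/n₁ + 1/n₂) = 0.32 / √(1/41 + 1/28) = 1.3053
One-sided α = 0.005 → critical value z_{0.005} = 2.576.
Power = P(Z > 2.576 − δ) = Φ(-1.271) = 0.1019.
Type II error: β = 1 − power = 1 − 0.1019 = 0.8981.

β ≈ 0.898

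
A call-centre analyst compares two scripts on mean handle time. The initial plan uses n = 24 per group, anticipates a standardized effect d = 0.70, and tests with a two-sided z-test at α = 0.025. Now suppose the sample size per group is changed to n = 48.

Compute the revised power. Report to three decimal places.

With n = 48 per group: δ = d·√(n/2) = 0.70 × √(48/2) = 3.4293. Critical value z_{0.0125} = 2.241.
Revised power = Φ(δ − 2.241) + Φ(−δ − 2.241) = Φ(1.188) + Φ(-5.671) = 0.8826 + 0.0000 = 0.8826.

Power ≈ 0.883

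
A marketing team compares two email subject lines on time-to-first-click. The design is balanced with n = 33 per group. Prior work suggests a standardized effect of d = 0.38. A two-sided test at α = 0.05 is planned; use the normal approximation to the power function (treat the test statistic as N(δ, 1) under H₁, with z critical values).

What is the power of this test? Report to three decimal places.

Noncentrality parameter: δ = d·√(n/2) = 0.38 × √(33/2) = 1.5436
Two-sided α = 0.05 → critical value z_{0.025} = 1.960.
Power = Φ(δ − 1.960) + Φ(−δ − 1.960) = Φ(-0.416) + Φ(-3.504) = 0.3386 + 0.0002 = 0.3388.

Power ≈ 0.339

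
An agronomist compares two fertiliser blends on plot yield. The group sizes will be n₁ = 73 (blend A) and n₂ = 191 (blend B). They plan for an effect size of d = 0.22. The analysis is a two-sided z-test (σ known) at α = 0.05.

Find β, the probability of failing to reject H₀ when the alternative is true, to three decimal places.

β ≈ 0.641

Noncentrality parameter: δ = d / √(1/n₁ + 1/n₂) = 0.22 / √(1/73 + 1/191) = 1.5988
Two-sided α = 0.05 → critical value z_{0.025} = 1.960.
Power = Φ(δ − 1.960) + Φ(−δ − 1.960) = Φ(-0.361) + Φ(-3.559) = 0.3590 + 0.0002 = 0.3592.
Type II error: β = 1 − power = 1 − 0.3592 = 0.6408.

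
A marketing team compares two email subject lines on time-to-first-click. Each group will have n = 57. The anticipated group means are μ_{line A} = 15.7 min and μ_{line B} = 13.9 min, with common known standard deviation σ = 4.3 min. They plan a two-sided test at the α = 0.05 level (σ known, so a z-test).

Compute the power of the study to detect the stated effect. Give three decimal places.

Standardized effect: d = |μ_{line A} − μ_{line B}| / σ = |15.7 − 13.9| / 4.3 = 0.4186
Noncentrality parameter: δ = d·√(n/2) = 0.4186 × √(57/2) = 2.2347
Two-sided α = 0.05 → critical value z_{0.025} = 1.960.
Power = Φ(δ − 1.960) + Φ(−δ − 1.960) = Φ(0.275) + Φ(-4.195) = 0.6083 + 0.0000 = 0.6083.

Power ≈ 0.608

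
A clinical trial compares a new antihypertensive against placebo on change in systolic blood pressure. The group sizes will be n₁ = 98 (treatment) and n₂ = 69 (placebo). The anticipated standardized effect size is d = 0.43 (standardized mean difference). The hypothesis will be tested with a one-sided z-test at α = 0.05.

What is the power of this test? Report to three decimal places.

Power ≈ 0.862

Noncentrality parameter: δ = d / √(1/n₁ + 1/n₂) = 0.43 / √(1/98 + 1/69) = 2.7362
Critical value for a one-sided test at α = 0.05: z_α = 1.645.
Power = P(Z > 1.645 − δ) = Φ(1.091) = 0.8624.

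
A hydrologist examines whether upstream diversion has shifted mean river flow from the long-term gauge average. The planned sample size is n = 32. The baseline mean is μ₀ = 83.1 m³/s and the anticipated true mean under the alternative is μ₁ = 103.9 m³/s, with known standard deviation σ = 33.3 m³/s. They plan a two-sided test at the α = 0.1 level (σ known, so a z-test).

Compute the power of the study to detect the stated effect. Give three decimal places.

Power ≈ 0.971

Standardized effect: d = |μ₁ − μ₀| / σ = |103.9 − 83.1| / 33.3 = 0.6246
Noncentrality parameter: λ = d·√n = 0.6246 × √32 = 3.5334
Critical value for a two-sided test at α = 0.1: z_{α/2} = 1.645.
Power = Φ(λ − 1.645) + Φ(−λ − 1.645) = Φ(1.889) + Φ(-5.178) = 0.9705 + 0.0000 = 0.9705.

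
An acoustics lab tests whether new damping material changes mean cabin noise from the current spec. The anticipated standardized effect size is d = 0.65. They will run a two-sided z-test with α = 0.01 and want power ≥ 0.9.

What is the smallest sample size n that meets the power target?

n = 36

For power 0.9 need Φ(δ − z_{0.005}) = 0.9, so δ = z_{0.005} + z_{0.10} = 2.576 + 1.282 = 3.857.
(For δ > 0 the lower-tail rejection region contributes negligibly to power, so the one-term inversion is standard.)
δ = d·√n ⇒ n = (δ/d)² = (3.857 / 0.65)² = 35.22.
Rounding up, n = 36.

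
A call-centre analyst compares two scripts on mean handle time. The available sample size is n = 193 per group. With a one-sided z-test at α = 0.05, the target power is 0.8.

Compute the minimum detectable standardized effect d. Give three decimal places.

d ≈ 0.253

Required noncentrality: δ = z_{0.05} + z_{0.20} = 1.645 + 0.842 = 2.486.
δ = d·√(n/2) ⇒ d = δ/√(n/2) = 2.486/√(193/2) = 0.2531.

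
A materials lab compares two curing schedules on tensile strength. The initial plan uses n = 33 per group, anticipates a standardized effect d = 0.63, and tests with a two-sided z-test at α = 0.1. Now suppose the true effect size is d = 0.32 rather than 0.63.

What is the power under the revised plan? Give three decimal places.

With d = 0.32: δ = d·√(n/2) = 0.32 × √(33/2) = 1.2998. Critical value z_{0.05} = 1.645.
Revised power = Φ(δ − 1.645) + Φ(−δ − 1.645) = Φ(-0.345) + Φ(-2.945) = 0.3650 + 0.0016 = 0.3667.

Power ≈ 0.367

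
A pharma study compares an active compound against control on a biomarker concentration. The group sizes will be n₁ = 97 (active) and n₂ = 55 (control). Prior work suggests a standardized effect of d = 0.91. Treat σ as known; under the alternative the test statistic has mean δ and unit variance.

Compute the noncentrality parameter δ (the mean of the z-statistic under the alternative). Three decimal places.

δ ≈ 5.391

The noncentrality parameter scales effect size by the design's sample-size factor: δ = d / √(1/n₁ + 1/n₂) = 0.91 / √(1/97 + 1/55) = 5.3912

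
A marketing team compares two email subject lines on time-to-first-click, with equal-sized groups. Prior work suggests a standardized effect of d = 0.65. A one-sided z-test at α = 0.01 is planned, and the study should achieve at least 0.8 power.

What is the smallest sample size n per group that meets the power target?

Set Φ(δ − 2.326) = 0.8; then δ − 2.326 = Φ⁻¹(0.8) = 0.842, giving δ = 3.168.
δ = d·√(n/2) ⇒ n = 2(δ/d)² = 2 × (3.168 / 0.65)² = 47.51.
Round up to the next whole unit.

n = 48 per group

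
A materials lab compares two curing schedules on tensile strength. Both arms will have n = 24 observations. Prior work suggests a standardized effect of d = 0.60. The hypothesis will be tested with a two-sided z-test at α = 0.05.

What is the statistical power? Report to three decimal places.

Noncentrality parameter: δ = d·√(n/2) = 0.60 × √(24/2) = 2.0785
Critical value for a two-sided test at α = 0.05: z_{α/2} = 1.960.
Power = Φ(δ − 1.960) + Φ(−δ − 1.960) = Φ(0.118) + Φ(-4.038) = 0.5472 + 0.0000 = 0.5472.

Power ≈ 0.547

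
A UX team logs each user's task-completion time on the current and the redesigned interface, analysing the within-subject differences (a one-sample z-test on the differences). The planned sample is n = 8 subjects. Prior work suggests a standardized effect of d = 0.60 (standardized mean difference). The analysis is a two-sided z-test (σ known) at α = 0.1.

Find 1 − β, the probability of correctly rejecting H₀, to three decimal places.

Power ≈ 0.521

Noncentrality parameter: δ = d·√n = 0.60 × √8 = 1.6971
Two-sided α = 0.1 → critical value z_{0.05} = 1.645.
Power = Φ(δ − 1.645) + Φ(−δ − 1.645) = Φ(0.052) + Φ(-3.342) = 0.5208 + 0.0004 = 0.5212.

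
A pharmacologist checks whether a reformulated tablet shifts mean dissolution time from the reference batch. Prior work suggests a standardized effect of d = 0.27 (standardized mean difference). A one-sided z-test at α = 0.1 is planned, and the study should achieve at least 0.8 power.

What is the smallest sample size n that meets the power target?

For power 0.8 need Φ(δ − z_{0.1}) = 0.8, so δ = z_{0.1} + z_{0.20} = 1.282 + 0.842 = 2.123.
δ = d·√n ⇒ n = (δ/d)² = (2.123 / 0.27)² = 61.84.
Rounding up, n = 62.

n = 62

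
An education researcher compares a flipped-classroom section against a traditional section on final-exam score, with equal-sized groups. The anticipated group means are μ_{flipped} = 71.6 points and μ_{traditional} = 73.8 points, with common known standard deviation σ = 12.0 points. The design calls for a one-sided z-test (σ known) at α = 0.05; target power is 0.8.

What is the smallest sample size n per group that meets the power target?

Standardized effect: d = |μ_{flipped} − μ_{traditional}| / σ = |71.6 − 73.8| / 12.0 = 0.1833
For power 0.8 need Φ(δ − z_{0.05}) = 0.8, so δ = z_{0.05} + z_{0.20} = 1.645 + 0.842 = 2.486.
δ = d·√(n/2) ⇒ n = 2(δ/d)² = 2 × (2.486 / 0.1833)² = 367.89.
Rounding up, n = 368 per group.

n = 368 per group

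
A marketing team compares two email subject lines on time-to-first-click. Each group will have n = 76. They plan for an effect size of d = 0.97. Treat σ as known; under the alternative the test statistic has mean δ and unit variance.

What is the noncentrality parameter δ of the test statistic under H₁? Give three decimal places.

δ ≈ 5.979

δ = d·√(n/2) = 0.97 × √(76/2) = 5.9795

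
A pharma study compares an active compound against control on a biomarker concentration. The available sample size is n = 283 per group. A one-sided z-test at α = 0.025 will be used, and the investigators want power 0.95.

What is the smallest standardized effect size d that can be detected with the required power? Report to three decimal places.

d ≈ 0.303

Need Φ(δ − 1.960) = 0.95, so δ = 1.960 + 1.645 = 3.605.
δ = d·√(n/2) ⇒ d = δ/√(n/2) = 3.605/√(283/2) = 0.3030.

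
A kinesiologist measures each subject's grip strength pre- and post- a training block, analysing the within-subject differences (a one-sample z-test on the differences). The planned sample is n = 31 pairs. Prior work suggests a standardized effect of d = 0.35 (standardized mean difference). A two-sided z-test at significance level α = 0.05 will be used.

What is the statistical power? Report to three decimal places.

Noncentrality parameter: δ = d·√n = 0.35 × √31 = 1.9487
Critical value for a two-sided test at α = 0.05: z_{α/2} = 1.960.
Power = Φ(δ − 1.960) + Φ(−δ − 1.960) = Φ(-0.011) + Φ(-3.909) = 0.4955 + 0.0000 = 0.4956.

Power ≈ 0.496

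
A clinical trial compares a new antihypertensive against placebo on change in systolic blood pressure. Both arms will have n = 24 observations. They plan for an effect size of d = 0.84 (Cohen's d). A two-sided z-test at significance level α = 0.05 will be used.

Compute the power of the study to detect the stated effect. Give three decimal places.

Noncentrality parameter: δ = d·√(n/2) = 0.84 × √(24/2) = 2.9098
Critical value for a two-sided test at α = 0.05: z_{α/2} = 1.960.
Power = Φ(δ − 1.960) + Φ(−δ − 1.960) = Φ(0.950) + Φ(-4.870) = 0.8289 + 0.0000 = 0.8289.

Power ≈ 0.829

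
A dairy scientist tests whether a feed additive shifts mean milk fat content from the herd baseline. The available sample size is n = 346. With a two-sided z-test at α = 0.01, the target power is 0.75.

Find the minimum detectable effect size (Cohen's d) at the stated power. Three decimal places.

d ≈ 0.175

Need Φ(δ − 2.576) = 0.75, so δ = 2.576 + 0.674 = 3.250.
(The second rejection-region term Φ(−δ − z_{α/2}) is negligible and dropped.)
δ = d·√n ⇒ d = δ/√n = 3.250/√346 = 0.1747.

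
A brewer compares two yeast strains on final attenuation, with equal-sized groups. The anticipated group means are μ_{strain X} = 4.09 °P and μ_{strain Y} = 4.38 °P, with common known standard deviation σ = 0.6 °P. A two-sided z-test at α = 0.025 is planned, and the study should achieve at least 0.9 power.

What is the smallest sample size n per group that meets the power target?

n = 107 per group

Standardized effect: d = |μ_{strain X} − μ_{strain Y}| / σ = |4.09 − 4.38| / 0.6 = 0.4833
Set Φ(δ − 2.241) = 0.9; then δ − 2.241 = Φ⁻¹(0.9) = 1.282, giving δ = 3.523.
(For δ > 0 the lower-tail rejection region contributes negligibly to power, so the one-term inversion is standard.)
δ = d·√(n/2) ⇒ n = 2(δ/d)² = 2 × (3.523 / 0.4833)² = 106.26.
Rounding up, n = 107 per group.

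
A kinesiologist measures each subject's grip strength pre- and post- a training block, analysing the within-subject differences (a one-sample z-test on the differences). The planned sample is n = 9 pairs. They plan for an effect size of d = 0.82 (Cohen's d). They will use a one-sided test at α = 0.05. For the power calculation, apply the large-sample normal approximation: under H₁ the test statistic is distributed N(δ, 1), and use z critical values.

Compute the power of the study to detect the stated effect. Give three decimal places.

Power ≈ 0.793

Noncentrality parameter: δ = d·√n = 0.82 × √9 = 2.4600
Critical value for a one-sided test at α = 0.05: z_α = 1.645.
Power = P(Z > 1.645 − δ) = Φ(0.815) = 0.7925.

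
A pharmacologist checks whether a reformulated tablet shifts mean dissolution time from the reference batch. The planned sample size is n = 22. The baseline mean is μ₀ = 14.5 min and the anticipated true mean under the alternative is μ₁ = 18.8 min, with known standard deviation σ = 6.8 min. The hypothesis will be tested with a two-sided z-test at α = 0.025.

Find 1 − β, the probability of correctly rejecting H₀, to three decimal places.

Standardized effect: d = |μ₁ − μ₀| / σ = |18.8 − 14.5| / 6.8 = 0.6324
Noncentrality parameter: δ = d·√n = 0.6324 × √22 = 2.9660
Two-sided α = 0.025 → critical value z_{0.0125} = 2.241.
Power = Φ(δ − 2.241) + Φ(−δ − 2.241) = Φ(0.725) + Φ(-5.207) = 0.7656 + 0.0000 = 0.7656.

Power ≈ 0.766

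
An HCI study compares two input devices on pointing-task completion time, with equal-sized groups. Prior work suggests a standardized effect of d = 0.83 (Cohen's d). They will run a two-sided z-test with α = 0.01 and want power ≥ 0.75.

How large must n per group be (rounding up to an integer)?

n = 31 per group

For power 0.75 need Φ(δ − z_{0.005}) = 0.75, so δ = z_{0.005} + z_{0.25} = 2.576 + 0.674 = 3.250.
(For δ > 0 the lower-tail rejection region contributes negligibly to power, so the one-term inversion is standard.)
δ = d·√(n/2) ⇒ n = 2(δ/d)² = 2 × (3.250 / 0.83)² = 30.67.
Round up to the next whole unit.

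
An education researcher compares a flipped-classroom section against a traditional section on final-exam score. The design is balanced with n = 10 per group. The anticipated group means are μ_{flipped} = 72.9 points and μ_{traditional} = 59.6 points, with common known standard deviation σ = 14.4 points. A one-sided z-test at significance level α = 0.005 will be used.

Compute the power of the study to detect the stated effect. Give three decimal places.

Power ≈ 0.305

Standardized effect: d = |μ_{flipped} − μ_{traditional}| / σ = |72.9 − 59.6| / 14.4 = 0.9236
Noncentrality parameter: δ = d·√(n/2) = 0.9236 × √(10/2) = 2.0653
One-sided α = 0.005 → critical value z_{0.005} = 2.576.
Power = P(Z > 2.576 − δ) = Φ(-0.511) = 0.3048.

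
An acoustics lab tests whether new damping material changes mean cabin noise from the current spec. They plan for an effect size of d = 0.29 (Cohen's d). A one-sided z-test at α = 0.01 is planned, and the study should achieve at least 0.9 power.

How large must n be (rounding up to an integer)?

Set Φ(δ − 2.326) = 0.9; then δ − 2.326 = Φ⁻¹(0.9) = 1.282, giving δ = 3.608.
δ = d·√n ⇒ n = (δ/d)² = (3.608 / 0.29)² = 154.78.
Round up to the next whole unit.

n = 155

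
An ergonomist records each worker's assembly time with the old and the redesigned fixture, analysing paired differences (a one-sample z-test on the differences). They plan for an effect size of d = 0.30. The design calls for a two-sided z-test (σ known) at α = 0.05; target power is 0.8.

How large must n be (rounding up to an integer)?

n = 88

Set Φ(δ − 1.960) = 0.8; then δ − 1.960 = Φ⁻¹(0.8) = 0.842, giving δ = 2.802.
(For δ > 0 the lower-tail rejection region contributes negligibly to power, so the one-term inversion is standard.)
δ = d·√n ⇒ n = (δ/d)² = (2.802 / 0.30)² = 87.21.
Round up to the next whole unit.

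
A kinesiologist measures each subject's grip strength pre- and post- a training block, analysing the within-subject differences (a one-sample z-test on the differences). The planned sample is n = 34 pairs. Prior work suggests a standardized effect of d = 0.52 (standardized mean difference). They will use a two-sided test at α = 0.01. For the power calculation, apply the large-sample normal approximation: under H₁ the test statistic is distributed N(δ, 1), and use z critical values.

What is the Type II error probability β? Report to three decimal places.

Noncentrality parameter: δ = d·√n = 0.52 × √34 = 3.0321
Two-sided α = 0.01 → critical value z_{0.005} = 2.576.
Power = Φ(δ − 2.576) + Φ(−δ − 2.576) = Φ(0.456) + Φ(-5.608) = 0.6759 + 0.0000 = 0.6759.
Type II error: β = 1 − power = 1 − 0.6759 = 0.3241.

β ≈ 0.324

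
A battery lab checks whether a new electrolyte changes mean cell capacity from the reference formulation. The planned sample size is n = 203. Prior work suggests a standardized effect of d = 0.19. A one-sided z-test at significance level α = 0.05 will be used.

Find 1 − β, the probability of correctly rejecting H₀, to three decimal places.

Power ≈ 0.856

Noncentrality parameter: δ = d·√n = 0.19 × √203 = 2.7071
Critical value for a one-sided test at α = 0.05: z_α = 1.645.
Power = P(Z > 1.645 − δ) = Φ(1.062) = 0.8559.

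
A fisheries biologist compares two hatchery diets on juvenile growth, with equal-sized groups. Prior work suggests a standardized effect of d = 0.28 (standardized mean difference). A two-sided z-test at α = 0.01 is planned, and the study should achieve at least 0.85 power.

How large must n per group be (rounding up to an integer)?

n = 333 per group

Set Φ(δ − 2.576) = 0.85; then δ − 2.576 = Φ⁻¹(0.85) = 1.036, giving δ = 3.612.
(Ignoring the negligible lower-tail rejection probability gives the usual closed-form inversion.)
δ = d·√(n/2) ⇒ n = 2(δ/d)² = 2 × (3.612 / 0.28)² = 332.87.
Rounding up, n = 333 per group.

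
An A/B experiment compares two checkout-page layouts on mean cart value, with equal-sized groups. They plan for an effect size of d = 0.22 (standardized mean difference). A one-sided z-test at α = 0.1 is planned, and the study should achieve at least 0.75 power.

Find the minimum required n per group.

For power 0.75 need Φ(δ − z_{0.1}) = 0.75, so δ = z_{0.1} + z_{0.25} = 1.282 + 0.674 = 1.956.
δ = d·√(n/2) ⇒ n = 2(δ/d)² = 2 × (1.956 / 0.22)² = 158.10.
Rounding up, n = 159 per group.

n = 159 per group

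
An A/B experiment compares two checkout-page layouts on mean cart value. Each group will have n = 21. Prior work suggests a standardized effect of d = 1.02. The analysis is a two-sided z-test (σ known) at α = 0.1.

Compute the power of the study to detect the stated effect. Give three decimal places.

Noncentrality parameter: δ = d·√(n/2) = 1.02 × √(21/2) = 3.3052
Two-sided α = 0.1 → critical value z_{0.05} = 1.645.
Power = Φ(δ − 1.645) + Φ(−δ − 1.645) = Φ(1.660) + Φ(-4.950) = 0.9516 + 0.0000 = 0.9516.

Power ≈ 0.952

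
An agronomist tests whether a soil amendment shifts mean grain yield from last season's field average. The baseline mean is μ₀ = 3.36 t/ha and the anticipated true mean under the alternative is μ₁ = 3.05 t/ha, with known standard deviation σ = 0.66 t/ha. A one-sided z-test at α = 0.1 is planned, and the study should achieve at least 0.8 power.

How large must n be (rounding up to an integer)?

n = 21

Standardized effect: d = |μ₁ − μ₀| / σ = |3.05 − 3.36| / 0.66 = 0.4697
For power 0.8 need Φ(δ − z_{0.1}) = 0.8, so δ = z_{0.1} + z_{0.20} = 1.282 + 0.842 = 2.123.
δ = d·√n ⇒ n = (δ/d)² = (2.123 / 0.4697)² = 20.43.
Round up to the next whole unit.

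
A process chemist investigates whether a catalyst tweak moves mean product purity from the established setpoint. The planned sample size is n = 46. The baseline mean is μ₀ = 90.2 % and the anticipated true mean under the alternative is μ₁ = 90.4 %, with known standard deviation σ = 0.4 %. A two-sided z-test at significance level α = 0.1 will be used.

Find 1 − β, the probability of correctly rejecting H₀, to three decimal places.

Power ≈ 0.960

Standardized effect: d = |μ₁ − μ₀| / σ = |90.4 − 90.2| / 0.4 = 0.5000
Noncentrality parameter: δ = d·√n = 0.5000 × √46 = 3.3912
Two-sided α = 0.1 → critical value z_{0.05} = 1.645.
Power = Φ(δ − 1.645) + Φ(−δ − 1.645) = Φ(1.746) + Φ(-5.036) = 0.9596 + 0.0000 = 0.9596.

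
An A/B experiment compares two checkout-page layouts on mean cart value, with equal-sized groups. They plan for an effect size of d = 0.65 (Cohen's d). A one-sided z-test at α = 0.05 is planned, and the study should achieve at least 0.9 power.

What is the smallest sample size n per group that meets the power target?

n = 41 per group

Set Φ(δ − 1.645) = 0.9; then δ − 1.645 = Φ⁻¹(0.9) = 1.282, giving δ = 2.926.
δ = d·√(n/2) ⇒ n = 2(δ/d)² = 2 × (2.926 / 0.65)² = 40.54.
Round up to the next whole unit.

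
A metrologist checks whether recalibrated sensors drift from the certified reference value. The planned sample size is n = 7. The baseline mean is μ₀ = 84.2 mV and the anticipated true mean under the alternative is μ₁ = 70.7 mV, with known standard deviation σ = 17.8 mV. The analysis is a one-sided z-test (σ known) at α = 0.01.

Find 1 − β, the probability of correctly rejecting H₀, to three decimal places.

Standardized effect: d = |μ₁ − μ₀| / σ = |70.7 − 84.2| / 17.8 = 0.7584
Noncentrality parameter: δ = d·√n = 0.7584 × √7 = 2.0066
One-sided α = 0.01 → critical value z_{0.01} = 2.326.
Power = Φ(δ − 2.326) = Φ(-0.320) = 0.3746.

Power ≈ 0.375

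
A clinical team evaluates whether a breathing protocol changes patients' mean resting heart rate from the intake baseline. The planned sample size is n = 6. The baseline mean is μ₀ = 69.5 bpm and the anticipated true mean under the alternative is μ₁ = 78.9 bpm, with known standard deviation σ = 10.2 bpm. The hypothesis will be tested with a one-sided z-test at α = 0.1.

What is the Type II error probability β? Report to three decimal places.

Standardized effect: d = |μ₁ − μ₀| / σ = |78.9 − 69.5| / 10.2 = 0.9216
Noncentrality parameter: δ = d·√n = 0.9216 × √6 = 2.2574
One-sided α = 0.1 → critical value z_{0.1} = 1.282.
Power = Φ(δ − 1.282) = Φ(0.976) = 0.8354.
Type II error: β = 1 − power = 1 − 0.8354 = 0.1646.

β ≈ 0.165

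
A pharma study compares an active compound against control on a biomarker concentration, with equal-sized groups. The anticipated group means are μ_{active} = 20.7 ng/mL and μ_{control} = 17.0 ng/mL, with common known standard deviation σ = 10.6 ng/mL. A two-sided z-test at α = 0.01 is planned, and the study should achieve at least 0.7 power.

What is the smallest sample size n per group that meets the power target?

Standardized effect: d = |μ_{active} − μ_{control}| / σ = |20.7 − 17.0| / 10.6 = 0.3491
For power 0.7 need Φ(δ − z_{0.005}) = 0.7, so δ = z_{0.005} + z_{0.30} = 2.576 + 0.524 = 3.100.
(For δ > 0 the lower-tail rejection region contributes negligibly to power, so the one-term inversion is standard.)
δ = d·√(n/2) ⇒ n = 2(δ/d)² = 2 × (3.100 / 0.3491)² = 157.77.
Round up to the next whole unit.

n = 158 per group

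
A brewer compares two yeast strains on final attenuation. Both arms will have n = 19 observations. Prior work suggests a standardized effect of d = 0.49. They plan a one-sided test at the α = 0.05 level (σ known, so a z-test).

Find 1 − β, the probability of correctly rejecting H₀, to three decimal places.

Noncentrality parameter: δ = d·√(n/2) = 0.49 × √(19/2) = 1.5103
One-sided α = 0.05 → critical value z_{0.05} = 1.645.
Power = Φ(δ − 1.645) = Φ(-0.135) = 0.4465.

Power ≈ 0.446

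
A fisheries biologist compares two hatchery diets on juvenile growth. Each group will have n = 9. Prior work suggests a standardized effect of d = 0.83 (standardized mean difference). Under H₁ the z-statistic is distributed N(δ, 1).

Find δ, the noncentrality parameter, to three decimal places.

δ ≈ 1.761

δ = d·√(n/2) = 0.83 × √(9/2) = 1.7607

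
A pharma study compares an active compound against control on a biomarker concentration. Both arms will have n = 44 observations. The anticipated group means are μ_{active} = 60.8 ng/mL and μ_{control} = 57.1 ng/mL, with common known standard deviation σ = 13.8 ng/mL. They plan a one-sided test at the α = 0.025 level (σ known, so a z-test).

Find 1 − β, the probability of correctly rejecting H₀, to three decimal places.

Power ≈ 0.241

Standardized effect: d = |μ_{active} − μ_{control}| / σ = |60.8 − 57.1| / 13.8 = 0.2681
Noncentrality parameter: λ = d·√(n/2) = 0.2681 × √(44/2) = 1.2576
Critical value for a one-sided test at α = 0.025: z_α = 1.960.
Power = P(Z > 1.960 − λ) = Φ(-0.702) = 0.2412.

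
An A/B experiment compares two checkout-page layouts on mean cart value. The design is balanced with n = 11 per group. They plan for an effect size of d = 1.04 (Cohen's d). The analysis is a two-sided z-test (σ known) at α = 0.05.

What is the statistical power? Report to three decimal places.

Power ≈ 0.684

Noncentrality parameter: δ = d·√(n/2) = 1.04 × √(11/2) = 2.4390
Two-sided α = 0.05 → critical value z_{0.025} = 1.960.
Power = Φ(δ − 1.960) + Φ(−δ − 1.960) = Φ(0.479) + Φ(-4.399) = 0.6840 + 0.0000 = 0.6841.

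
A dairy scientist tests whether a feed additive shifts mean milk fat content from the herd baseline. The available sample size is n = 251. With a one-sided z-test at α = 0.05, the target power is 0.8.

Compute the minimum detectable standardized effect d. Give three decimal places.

d ≈ 0.157

Required noncentrality: δ = z_{0.05} + z_{0.20} = 1.645 + 0.842 = 2.486.
δ = d·√n ⇒ d = δ/√n = 2.486/√251 = 0.1569.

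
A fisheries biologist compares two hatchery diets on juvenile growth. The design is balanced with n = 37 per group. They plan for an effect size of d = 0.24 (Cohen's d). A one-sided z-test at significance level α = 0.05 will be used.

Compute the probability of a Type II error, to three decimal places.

Noncentrality parameter: δ = d·√(n/2) = 0.24 × √(37/2) = 1.0323
One-sided α = 0.05 → critical value z_{0.05} = 1.645.
Power = Φ(δ − 1.645) = Φ(-0.613) = 0.2701.
Type II error: β = 1 − power = 1 − 0.2701 = 0.7299.

β ≈ 0.730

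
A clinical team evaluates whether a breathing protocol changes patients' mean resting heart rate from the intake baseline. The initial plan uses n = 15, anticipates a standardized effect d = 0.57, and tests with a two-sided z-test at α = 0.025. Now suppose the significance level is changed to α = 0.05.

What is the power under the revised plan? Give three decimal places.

Power ≈ 0.598

δ = d·√n = 0.57 × √15 = 2.2076 (unchanged). New critical value: z_{0.025} = 1.960.
Revised power = Φ(δ − 1.960) + Φ(−δ − 1.960) = Φ(0.248) + Φ(-4.168) = 0.5978 + 0.0000 = 0.5978.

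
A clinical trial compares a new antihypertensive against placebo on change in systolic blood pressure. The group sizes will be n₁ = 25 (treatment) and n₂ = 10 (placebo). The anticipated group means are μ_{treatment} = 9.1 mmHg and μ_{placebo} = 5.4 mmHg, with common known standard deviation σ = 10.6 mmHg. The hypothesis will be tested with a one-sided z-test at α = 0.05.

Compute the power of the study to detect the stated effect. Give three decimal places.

Standardized effect: d = |μ_{treatment} − μ_{placebo}| / σ = |9.1 − 5.4| / 10.6 = 0.3491
Noncentrality parameter: λ = d / √(1/n₁ + 1/n₂) = 0.3491 / √(1/25 + 1/10) = 0.9329
One-sided α = 0.05 → critical value z_{0.05} = 1.645.
Power = P(Z > 1.645 − λ) = Φ(-0.712) = 0.2382.

Power ≈ 0.238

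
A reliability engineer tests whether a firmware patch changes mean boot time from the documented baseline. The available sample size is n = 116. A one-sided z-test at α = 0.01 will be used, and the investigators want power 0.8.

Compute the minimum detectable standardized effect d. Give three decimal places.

d ≈ 0.294

Need Φ(δ − 2.326) = 0.8, so δ = 2.326 + 0.842 = 3.168.
δ = d·√n ⇒ d = δ/√n = 3.168/√116 = 0.2941.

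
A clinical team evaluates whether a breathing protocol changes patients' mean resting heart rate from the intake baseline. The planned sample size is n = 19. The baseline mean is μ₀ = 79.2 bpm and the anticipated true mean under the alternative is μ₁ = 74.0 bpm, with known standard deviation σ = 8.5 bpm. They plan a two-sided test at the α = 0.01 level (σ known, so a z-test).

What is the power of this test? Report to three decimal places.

Standardized effect: d = |μ₁ − μ₀| / σ = |74.0 − 79.2| / 8.5 = 0.6118
Noncentrality parameter: δ = d·√n = 0.6118 × √19 = 2.6666
Critical value for a two-sided test at α = 0.01: z_{α/2} = 2.576.
Power = Φ(δ − 2.576) + Φ(−δ − 2.576) = Φ(0.091) + Φ(-5.242) = 0.5362 + 0.0000 = 0.5362.

Power ≈ 0.536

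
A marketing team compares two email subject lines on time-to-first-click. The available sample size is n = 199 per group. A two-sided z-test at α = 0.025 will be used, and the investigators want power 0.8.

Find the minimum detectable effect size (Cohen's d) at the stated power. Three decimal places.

Required noncentrality: δ = z_{0.0125} + z_{0.20} = 2.241 + 0.842 = 3.083.
(The second rejection-region term Φ(−δ − z_{α/2}) is negligible and dropped.)
δ = d·√(n/2) ⇒ d = δ/√(n/2) = 3.083/√(199/2) = 0.3091.

d ≈ 0.309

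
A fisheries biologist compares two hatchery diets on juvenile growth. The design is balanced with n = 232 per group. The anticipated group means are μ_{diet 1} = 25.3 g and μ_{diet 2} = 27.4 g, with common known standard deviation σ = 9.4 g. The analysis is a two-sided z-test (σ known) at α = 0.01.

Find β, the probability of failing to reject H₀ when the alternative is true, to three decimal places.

Standardized effect: d = |μ_{diet 1} − μ_{diet 2}| / σ = |25.3 − 27.4| / 9.4 = 0.2234
Noncentrality parameter: δ = d·√(n/2) = 0.2234 × √(232/2) = 2.4061
Critical value for a two-sided test at α = 0.01: z_{α/2} = 2.576.
Power = Φ(δ − 2.576) + Φ(−δ − 2.576) = Φ(-0.170) + Φ(-4.982) = 0.4326 + 0.0000 = 0.4326.
Type II error: β = 1 − power = 1 − 0.4326 = 0.5674.

β ≈ 0.567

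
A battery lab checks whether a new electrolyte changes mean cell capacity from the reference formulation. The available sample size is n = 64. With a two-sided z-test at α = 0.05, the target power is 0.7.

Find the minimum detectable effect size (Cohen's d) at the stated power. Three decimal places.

d ≈ 0.311

Required noncentrality: δ = z_{0.025} + z_{0.30} = 1.960 + 0.524 = 2.484.
(Lower-tail contribution to power is negligible for δ > 0.)
δ = d·√n ⇒ d = δ/√n = 2.484/√64 = 0.3105.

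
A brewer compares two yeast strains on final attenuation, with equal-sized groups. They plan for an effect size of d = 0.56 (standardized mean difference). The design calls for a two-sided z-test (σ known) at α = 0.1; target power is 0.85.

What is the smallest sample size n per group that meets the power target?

n = 46 per group

Set Φ(δ − 1.645) = 0.85; then δ − 1.645 = Φ⁻¹(0.85) = 1.036, giving δ = 2.681.
(For δ > 0 the lower-tail rejection region contributes negligibly to power, so the one-term inversion is standard.)
δ = d·√(n/2) ⇒ n = 2(δ/d)² = 2 × (2.681 / 0.56)² = 45.85.
Round up to the next whole unit.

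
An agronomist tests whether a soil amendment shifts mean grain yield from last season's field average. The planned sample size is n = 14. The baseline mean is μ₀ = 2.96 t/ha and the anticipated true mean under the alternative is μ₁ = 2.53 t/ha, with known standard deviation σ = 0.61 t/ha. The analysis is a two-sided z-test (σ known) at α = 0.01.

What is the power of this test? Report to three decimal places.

Standardized effect: d = |μ₁ − μ₀| / σ = |2.53 − 2.96| / 0.61 = 0.7049
Noncentrality parameter: δ = d·√n = 0.7049 × √14 = 2.6376
Critical value for a two-sided test at α = 0.01: z_{α/2} = 2.576.
Power = Φ(δ − 2.576) + Φ(−δ − 2.576) = Φ(0.062) + Φ(-5.213) = 0.5246 + 0.0000 = 0.5246.

Power ≈ 0.525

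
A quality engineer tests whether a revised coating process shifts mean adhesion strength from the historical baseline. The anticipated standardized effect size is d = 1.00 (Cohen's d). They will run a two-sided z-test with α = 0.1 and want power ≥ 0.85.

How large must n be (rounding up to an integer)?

For power 0.85 need Φ(δ − z_{0.05}) = 0.85, so δ = z_{0.05} + z_{0.15} = 1.645 + 1.036 = 2.681.
(For δ > 0 the lower-tail rejection region contributes negligibly to power, so the one-term inversion is standard.)
δ = d·√n ⇒ n = (δ/d)² = (2.681 / 1.00)² = 7.19.
Rounding up, n = 8.

n = 8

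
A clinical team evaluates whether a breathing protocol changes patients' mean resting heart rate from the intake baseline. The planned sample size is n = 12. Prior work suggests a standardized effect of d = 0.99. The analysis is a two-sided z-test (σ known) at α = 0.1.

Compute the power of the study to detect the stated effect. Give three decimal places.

Noncentrality parameter: δ = d·√n = 0.99 × √12 = 3.4295
Two-sided α = 0.1 → critical value z_{0.05} = 1.645.
Power = Φ(δ − 1.645) + Φ(−δ − 1.645) = Φ(1.785) + Φ(-5.074) = 0.9628 + 0.0000 = 0.9628.

Power ≈ 0.963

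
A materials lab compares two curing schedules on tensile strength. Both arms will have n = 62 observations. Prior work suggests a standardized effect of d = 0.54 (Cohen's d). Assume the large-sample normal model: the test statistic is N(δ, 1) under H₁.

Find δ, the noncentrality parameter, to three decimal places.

δ ≈ 3.007

δ = d·√(n/2) = 0.54 × √(62/2) = 3.0066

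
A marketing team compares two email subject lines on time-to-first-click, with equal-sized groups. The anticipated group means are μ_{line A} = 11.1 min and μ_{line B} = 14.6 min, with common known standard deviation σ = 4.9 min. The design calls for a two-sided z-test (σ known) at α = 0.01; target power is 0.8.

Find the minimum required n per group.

Standardized effect: d = |μ_{line A} − μ_{line B}| / σ = |11.1 − 14.6| / 4.9 = 0.7143
For power 0.8 need Φ(δ − z_{0.005}) = 0.8, so δ = z_{0.005} + z_{0.20} = 2.576 + 0.842 = 3.417.
(The Φ(−δ − z_{α/2}) term is vanishingly small for δ > 0 and is dropped in the standard sample-size formula.)
δ = d·√(n/2) ⇒ n = 2(δ/d)² = 2 × (3.417 / 0.7143)² = 45.78.
Rounding up, n = 46 per group.

n = 46 per group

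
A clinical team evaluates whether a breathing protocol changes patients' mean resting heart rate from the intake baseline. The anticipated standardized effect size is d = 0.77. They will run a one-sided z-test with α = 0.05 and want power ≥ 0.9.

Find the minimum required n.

Set Φ(δ − 1.645) = 0.9; then δ − 1.645 = Φ⁻¹(0.9) = 1.282, giving δ = 2.926.
δ = d·√n ⇒ n = (δ/d)² = (2.926 / 0.77)² = 14.44.
Rounding up, n = 15.

n = 15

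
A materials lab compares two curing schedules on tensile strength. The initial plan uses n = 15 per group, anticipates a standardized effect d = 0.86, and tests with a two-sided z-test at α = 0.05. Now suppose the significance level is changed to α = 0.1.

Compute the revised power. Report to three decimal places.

Power ≈ 0.761

δ = d·√(n/2) = 0.86 × √(15/2) = 2.3552 (unchanged). New critical value: z_{0.05} = 1.645.
Revised power = Φ(δ − 1.645) + Φ(−δ − 1.645) = Φ(0.710) + Φ(-4.000) = 0.7613 + 0.0000 = 0.7613.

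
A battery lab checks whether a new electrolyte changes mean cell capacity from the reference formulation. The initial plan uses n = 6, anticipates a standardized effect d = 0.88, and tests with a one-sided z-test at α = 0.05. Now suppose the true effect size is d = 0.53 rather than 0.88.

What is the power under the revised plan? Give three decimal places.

Power ≈ 0.364

With d = 0.53: δ = d·√n = 0.53 × √6 = 1.2982. Critical value z_{0.05} = 1.645.
Revised power = Φ(δ − 1.645) = Φ(-0.347) = 0.3644.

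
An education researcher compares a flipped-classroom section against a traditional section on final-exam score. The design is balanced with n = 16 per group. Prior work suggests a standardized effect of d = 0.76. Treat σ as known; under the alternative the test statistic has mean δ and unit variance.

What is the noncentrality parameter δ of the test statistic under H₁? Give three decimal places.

The noncentrality parameter scales effect size by the design's sample-size factor: δ = d·√(n/2) = 0.76 × √(16/2) = 2.1496

δ ≈ 2.150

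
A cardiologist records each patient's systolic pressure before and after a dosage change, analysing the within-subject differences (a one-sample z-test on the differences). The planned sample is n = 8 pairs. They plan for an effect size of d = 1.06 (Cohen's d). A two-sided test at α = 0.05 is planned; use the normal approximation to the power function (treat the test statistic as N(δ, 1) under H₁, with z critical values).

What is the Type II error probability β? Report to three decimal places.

β ≈ 0.150

Noncentrality parameter: δ = d·√n = 1.06 × √8 = 2.9981
Critical value for a two-sided test at α = 0.05: z_{α/2} = 1.960.
Power = Φ(δ − 1.960) + Φ(−δ − 1.960) = Φ(1.038) + Φ(-4.958) = 0.8504 + 0.0000 = 0.8504.
Type II error: β = 1 − power = 1 − 0.8504 = 0.1496.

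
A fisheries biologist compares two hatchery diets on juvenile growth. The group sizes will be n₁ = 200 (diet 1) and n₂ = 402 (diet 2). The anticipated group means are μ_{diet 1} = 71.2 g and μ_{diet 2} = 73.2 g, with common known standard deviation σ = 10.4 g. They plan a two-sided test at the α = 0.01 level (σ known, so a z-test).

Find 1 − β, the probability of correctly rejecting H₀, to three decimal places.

Standardized effect: d = |μ_{diet 1} − μ_{diet 2}| / σ = |71.2 − 73.2| / 10.4 = 0.1923
Noncentrality parameter: δ = d / √(1/n₁ + 1/n₂) = 0.1923 / √(1/200 + 1/402) = 2.2224
Critical value for a two-sided test at α = 0.01: z_{α/2} = 2.576.
Power = Φ(δ − 2.576) + Φ(−δ − 2.576) = Φ(-0.353) + Φ(-4.798) = 0.3619 + 0.0000 = 0.3619.

Power ≈ 0.362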